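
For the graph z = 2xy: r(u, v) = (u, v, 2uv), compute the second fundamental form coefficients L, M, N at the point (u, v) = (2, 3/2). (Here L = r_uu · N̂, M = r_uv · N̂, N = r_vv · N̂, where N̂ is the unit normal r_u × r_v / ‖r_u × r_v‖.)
L = 0;  M = sqrt(26)/13;  N = 0

Compute the unit normal N̂(u, v) = (-2*v/sqrt(4*u^2 + 4*v^2 + 1), -2*u/sqrt(4*u^2 + 4*v^2 + 1), 1/sqrt(4*u^2 + 4*v^2 + 1)), and the second partials r_uu, r_uv, r_vv. Take dot products:
  L(u, v) = r_uu · N̂ = 0,
  M(u, v) = r_uv · N̂ = 2/sqrt(4*u^2 + 4*v^2 + 1),
  N(u, v) = r_vv · N̂ = 0.
Evaluating at (u, v) = (2, 3/2):
  L = 0, M = sqrt(26)/13, N = 0.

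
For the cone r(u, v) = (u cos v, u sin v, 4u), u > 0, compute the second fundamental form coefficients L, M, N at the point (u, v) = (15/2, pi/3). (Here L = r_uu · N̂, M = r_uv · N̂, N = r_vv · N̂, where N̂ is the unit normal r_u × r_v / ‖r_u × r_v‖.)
L = 0;  M = 0;  N = 30*sqrt(17)/17

Compute the unit normal N̂(u, v) = (-4*sqrt(17)*u*cos(v)/(17*Abs(u)), -4*sqrt(17)*u*sin(v)/(17*Abs(u)), sqrt(17)*u/(17*Abs(u))), and the second partials r_uu, r_uv, r_vv. Take dot products:
  L(u, v) = r_uu · N̂ = 0,
  M(u, v) = r_uv · N̂ = 0,
  N(u, v) = r_vv · N̂ = 4*sqrt(17)*u^2/(17*Abs(u)).
Evaluating at (u, v) = (15/2, pi/3):
  L = 0, M = 0, N = 30*sqrt(17)/17.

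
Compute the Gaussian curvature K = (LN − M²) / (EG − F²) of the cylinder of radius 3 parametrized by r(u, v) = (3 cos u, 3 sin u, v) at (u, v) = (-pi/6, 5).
K = 0

Coefficients of the first fundamental form: E = 9, F = 0, G = 1.
Coefficients of the second fundamental form: L = -3, M = 0, N = 0.
Assemble K = (LN − M²)/(EG − F²) = 0. At (u, v) = (-pi/6, 5): K = 0.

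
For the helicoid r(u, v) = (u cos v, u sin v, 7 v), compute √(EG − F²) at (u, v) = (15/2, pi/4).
√(EG − F²)|_{(15/2, pi/4)} = sqrt(421)/2

E = 1, F = 0, G = u^2 + 49; EG − F² = u^2 + 49; √(EG − F²) = sqrt(u^2 + 49). At the given point: sqrt(421)/2.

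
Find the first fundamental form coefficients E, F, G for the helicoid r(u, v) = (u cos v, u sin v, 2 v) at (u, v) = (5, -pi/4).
E = 1;  F = 0;  G = 29

Partials: r_u = (cos(v), sin(v), 0), r_v = (-u*sin(v), u*cos(v), 2). As functions of (u, v):
  E = r_u · r_u = 1,
  F = r_u · r_v = 0,
  G = r_v · r_v = u^2 + 4.
Evaluating at (u, v) = (5, -pi/4): E = 1, F = 0, G = 29.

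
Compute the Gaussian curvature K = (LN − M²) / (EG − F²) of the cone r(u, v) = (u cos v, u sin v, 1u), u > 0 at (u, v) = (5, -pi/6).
K = 0

Coefficients of the first fundamental form: E = 2, F = 0, G = u^2.
Coefficients of the second fundamental form: L = 0, M = 0, N = sqrt(2)*u^2/(2*Abs(u)).
Assemble K = (LN − M²)/(EG − F²) = 0. At (u, v) = (5, -pi/6): K = 0.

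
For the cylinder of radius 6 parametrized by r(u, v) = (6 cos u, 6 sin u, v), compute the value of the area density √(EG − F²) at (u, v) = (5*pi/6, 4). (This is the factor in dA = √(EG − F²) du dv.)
√(EG − F²)|_{(5*pi/6, 4)} = 6

E = 36, F = 0, G = 1, so EG − F² = 36. Taking the positive square root: √(EG − F²) = 6. At (u, v) = (5*pi/6, 4): 6.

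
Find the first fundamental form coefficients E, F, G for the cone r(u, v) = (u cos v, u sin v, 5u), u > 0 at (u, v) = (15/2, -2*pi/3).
E = 26;  F = 0;  G = 225/4

Partials: r_u = (cos(v), sin(v), 5), r_v = (-u*sin(v), u*cos(v), 0). As functions of (u, v):
  E = r_u · r_u = 26,
  F = r_u · r_v = 0,
  G = r_v · r_v = u^2.
Evaluating at (u, v) = (15/2, -2*pi/3): E = 26, F = 0, G = 225/4.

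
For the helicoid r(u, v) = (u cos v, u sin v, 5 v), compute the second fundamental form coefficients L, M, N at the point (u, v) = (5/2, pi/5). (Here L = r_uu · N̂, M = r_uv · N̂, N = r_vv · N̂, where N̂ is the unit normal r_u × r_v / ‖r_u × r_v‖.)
L = 0;  M = -2*sqrt(5)/5;  N = 0

Compute the unit normal N̂(u, v) = (5*sin(v)/sqrt(u^2 + 25), -5*cos(v)/sqrt(u^2 + 25), u/sqrt(u^2 + 25)), and the second partials r_uu, r_uv, r_vv. Take dot products:
  L(u, v) = r_uu · N̂ = 0,
  M(u, v) = r_uv · N̂ = -5/sqrt(u^2 + 25),
  N(u, v) = r_vv · N̂ = 0.
Evaluating at (u, v) = (5/2, pi/5):
  L = 0, M = -2*sqrt(5)/5, N = 0.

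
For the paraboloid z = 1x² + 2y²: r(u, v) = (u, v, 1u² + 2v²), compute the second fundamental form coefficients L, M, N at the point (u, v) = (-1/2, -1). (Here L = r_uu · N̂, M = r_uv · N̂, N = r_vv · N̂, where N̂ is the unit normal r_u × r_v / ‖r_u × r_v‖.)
L = sqrt(2)/3;  M = 0;  N = 2*sqrt(2)/3

Compute the unit normal N̂(u, v) = (-2*u/sqrt(4*u^2 + 16*v^2 + 1), -4*v/sqrt(4*u^2 + 16*v^2 + 1), 1/sqrt(4*u^2 + 16*v^2 + 1)), and the second partials r_uu, r_uv, r_vv. Take dot products:
  L(u, v) = r_uu · N̂ = 2/sqrt(4*u^2 + 16*v^2 + 1),
  M(u, v) = r_uv · N̂ = 0,
  N(u, v) = r_vv · N̂ = 4/sqrt(4*u^2 + 16*v^2 + 1).
Evaluating at (u, v) = (-1/2, -1):
  L = sqrt(2)/3, M = 0, N = 2*sqrt(2)/3.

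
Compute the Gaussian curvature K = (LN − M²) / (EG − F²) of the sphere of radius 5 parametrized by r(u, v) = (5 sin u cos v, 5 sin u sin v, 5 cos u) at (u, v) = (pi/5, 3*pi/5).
K = 1/25

Coefficients of the first fundamental form: E = 25, F = 0, G = 25*sin(u)^2.
Coefficients of the second fundamental form: L = -5*sin(u)/Abs(sin(u)), M = 0, N = -5*sin(u)^3/Abs(sin(u)).
Assemble K = (LN − M²)/(EG − F²) = 1/25. At (u, v) = (pi/5, 3*pi/5): K = 1/25.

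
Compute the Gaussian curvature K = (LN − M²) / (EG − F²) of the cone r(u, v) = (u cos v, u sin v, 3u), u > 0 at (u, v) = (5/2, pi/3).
K = 0

Coefficients of the first fundamental form: E = 10, F = 0, G = u^2.
Coefficients of the second fundamental form: L = 0, M = 0, N = 3*sqrt(10)*u^2/(10*Abs(u)).
Assemble K = (LN − M²)/(EG − F²) = 0. At (u, v) = (5/2, pi/3): K = 0.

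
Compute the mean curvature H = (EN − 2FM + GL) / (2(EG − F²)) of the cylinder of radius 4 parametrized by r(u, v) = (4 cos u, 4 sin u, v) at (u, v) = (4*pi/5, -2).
H = -1/8

With E = 16, F = 0, G = 1, L = -4, M = 0, N = 0, assemble
  H = (EN − 2FM + GL) / (2(EG − F²)) = -1/8.
At (u, v) = (4*pi/5, -2): H = -1/8.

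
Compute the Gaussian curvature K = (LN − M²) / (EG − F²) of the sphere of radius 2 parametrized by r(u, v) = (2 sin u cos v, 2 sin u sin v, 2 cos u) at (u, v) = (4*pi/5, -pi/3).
K = 1/4

Coefficients of the first fundamental form: E = 4, F = 0, G = 4*sin(u)^2.
Coefficients of the second fundamental form: L = -2*sin(u)/Abs(sin(u)), M = 0, N = -2*sin(u)^3/Abs(sin(u)).
Assemble K = (LN − M²)/(EG − F²) = 1/4. At (u, v) = (4*pi/5, -pi/3): K = 1/4.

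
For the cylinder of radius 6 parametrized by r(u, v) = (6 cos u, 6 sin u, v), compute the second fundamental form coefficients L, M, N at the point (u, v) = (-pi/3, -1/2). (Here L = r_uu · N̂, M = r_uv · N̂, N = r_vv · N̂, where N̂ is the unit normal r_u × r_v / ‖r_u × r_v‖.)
L = -6;  M = 0;  N = 0

Compute the unit normal N̂(u, v) = (cos(u), sin(u), 0), and the second partials r_uu, r_uv, r_vv. Take dot products:
  L(u, v) = r_uu · N̂ = -6,
  M(u, v) = r_uv · N̂ = 0,
  N(u, v) = r_vv · N̂ = 0.
Evaluating at (u, v) = (-pi/3, -1/2):
  L = -6, M = 0, N = 0.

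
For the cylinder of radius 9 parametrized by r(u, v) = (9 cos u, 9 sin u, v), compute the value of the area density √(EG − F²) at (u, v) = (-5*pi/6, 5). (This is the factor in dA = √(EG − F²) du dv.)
√(EG − F²)|_{(-5*pi/6, 5)} = 9

E = 81, F = 0, G = 1, so EG − F² = 81. Taking the positive square root: √(EG − F²) = 9. At (u, v) = (-5*pi/6, 5): 9.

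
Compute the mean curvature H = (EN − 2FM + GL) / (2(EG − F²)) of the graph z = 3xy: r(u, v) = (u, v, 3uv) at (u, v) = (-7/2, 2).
H = 1512*sqrt(589)/346921

With E = 9*v^2 + 1, F = 9*u*v, G = 9*u^2 + 1, L = 0, M = 3/sqrt(9*u^2 + 9*v^2 + 1), N = 0, assemble
  H = (EN − 2FM + GL) / (2(EG − F²)) = -27*u*v/(9*u^2 + 9*v^2 + 1)^(3/2).
At (u, v) = (-7/2, 2): H = 1512*sqrt(589)/346921.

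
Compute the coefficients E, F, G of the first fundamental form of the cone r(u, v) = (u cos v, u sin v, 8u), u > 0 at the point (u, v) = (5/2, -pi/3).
E = 65;  F = 0;  G = 25/4

Partials: r_u = (cos(v), sin(v), 8), r_v = (-u*sin(v), u*cos(v), 0). As functions of (u, v):
  E = r_u · r_u = 65,
  F = r_u · r_v = 0,
  G = r_v · r_v = u^2.
Evaluating at (u, v) = (5/2, -pi/3): E = 65, F = 0, G = 25/4.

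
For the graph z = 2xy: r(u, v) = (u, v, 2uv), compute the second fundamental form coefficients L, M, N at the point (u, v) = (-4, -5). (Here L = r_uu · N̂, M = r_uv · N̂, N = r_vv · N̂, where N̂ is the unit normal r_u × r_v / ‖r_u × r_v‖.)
L = 0;  M = 2*sqrt(165)/165;  N = 0

Compute the unit normal N̂(u, v) = (-2*v/sqrt(4*u^2 + 4*v^2 + 1), -2*u/sqrt(4*u^2 + 4*v^2 + 1), 1/sqrt(4*u^2 + 4*v^2 + 1)), and the second partials r_uu, r_uv, r_vv. Take dot products:
  L(u, v) = r_uu · N̂ = 0,
  M(u, v) = r_uv · N̂ = 2/sqrt(4*u^2 + 4*v^2 + 1),
  N(u, v) = r_vv · N̂ = 0.
Evaluating at (u, v) = (-4, -5):
  L = 0, M = 2*sqrt(165)/165, N = 0.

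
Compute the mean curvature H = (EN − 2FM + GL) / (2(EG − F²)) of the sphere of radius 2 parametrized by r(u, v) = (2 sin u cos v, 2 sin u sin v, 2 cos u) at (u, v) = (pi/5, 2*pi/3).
H = -1/2

With E = 4, F = 0, G = 4*sin(u)^2, L = -2*sin(u)/Abs(sin(u)), M = 0, N = -2*sin(u)^3/Abs(sin(u)), assemble
  H = (EN − 2FM + GL) / (2(EG − F²)) = -sin(u)/(2*Abs(sin(u))).
At (u, v) = (pi/5, 2*pi/3): H = -1/2.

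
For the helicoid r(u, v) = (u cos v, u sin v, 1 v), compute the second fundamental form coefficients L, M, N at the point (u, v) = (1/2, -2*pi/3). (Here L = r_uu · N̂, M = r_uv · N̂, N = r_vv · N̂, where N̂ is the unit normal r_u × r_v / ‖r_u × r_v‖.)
L = 0;  M = -2*sqrt(5)/5;  N = 0

Compute the unit normal N̂(u, v) = (sin(v)/sqrt(u^2 + 1), -cos(v)/sqrt(u^2 + 1), u/sqrt(u^2 + 1)), and the second partials r_uu, r_uv, r_vv. Take dot products:
  L(u, v) = r_uu · N̂ = 0,
  M(u, v) = r_uv · N̂ = -1/sqrt(u^2 + 1),
  N(u, v) = r_vv · N̂ = 0.
Evaluating at (u, v) = (1/2, -2*pi/3):
  L = 0, M = -2*sqrt(5)/5, N = 0.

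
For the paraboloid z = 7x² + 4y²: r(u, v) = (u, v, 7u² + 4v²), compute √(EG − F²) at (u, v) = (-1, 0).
√(EG − F²)|_{(-1, 0)} = sqrt(197)

E = 196*u^2 + 1, F = 112*u*v, G = 64*v^2 + 1; EG − F² = 196*u^2 + 64*v^2 + 1; √(EG − F²) = sqrt(196*u^2 + 64*v^2 + 1). At the given point: sqrt(197).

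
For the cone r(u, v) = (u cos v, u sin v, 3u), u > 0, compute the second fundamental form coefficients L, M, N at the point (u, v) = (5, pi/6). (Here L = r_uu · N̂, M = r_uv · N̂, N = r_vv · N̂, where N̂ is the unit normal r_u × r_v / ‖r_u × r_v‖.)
L = 0;  M = 0;  N = 3*sqrt(10)/2

Compute the unit normal N̂(u, v) = (-3*sqrt(10)*u*cos(v)/(10*Abs(u)), -3*sqrt(10)*u*sin(v)/(10*Abs(u)), sqrt(10)*u/(10*Abs(u))), and the second partials r_uu, r_uv, r_vv. Take dot products:
  L(u, v) = r_uu · N̂ = 0,
  M(u, v) = r_uv · N̂ = 0,
  N(u, v) = r_vv · N̂ = 3*sqrt(10)*u^2/(10*Abs(u)).
Evaluating at (u, v) = (5, pi/6):
  L = 0, M = 0, N = 3*sqrt(10)/2.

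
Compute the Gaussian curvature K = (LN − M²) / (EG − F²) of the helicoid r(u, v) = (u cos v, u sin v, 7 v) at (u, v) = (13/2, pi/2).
K = -784/133225

Coefficients of the first fundamental form: E = 1, F = 0, G = u^2 + 49.
Coefficients of the second fundamental form: L = 0, M = -7/sqrt(u^2 + 49), N = 0.
Assemble K = (LN − M²)/(EG − F²) = -49/(u^2 + 49)^2. At (u, v) = (13/2, pi/2): K = -784/133225.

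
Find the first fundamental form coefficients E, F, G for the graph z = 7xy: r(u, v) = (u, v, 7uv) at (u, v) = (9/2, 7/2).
E = 2405/4;  F = 3087/4;  G = 3973/4

Partials: r_u = (1, 0, 7*v), r_v = (0, 1, 7*u). As functions of (u, v):
  E = r_u · r_u = 49*v^2 + 1,
  F = r_u · r_v = 49*u*v,
  G = r_v · r_v = 49*u^2 + 1.
Evaluating at (u, v) = (9/2, 7/2): E = 2405/4, F = 3087/4, G = 3973/4.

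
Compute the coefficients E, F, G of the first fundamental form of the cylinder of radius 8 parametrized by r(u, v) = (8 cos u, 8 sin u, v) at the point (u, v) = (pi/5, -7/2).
E = 64;  F = 0;  G = 1

Partials: r_u = (-8*sin(u), 8*cos(u), 0), r_v = (0, 0, 1). As functions of (u, v):
  E = r_u · r_u = 64,
  F = r_u · r_v = 0,
  G = r_v · r_v = 1.
Evaluating at (u, v) = (pi/5, -7/2): E = 64, F = 0, G = 1.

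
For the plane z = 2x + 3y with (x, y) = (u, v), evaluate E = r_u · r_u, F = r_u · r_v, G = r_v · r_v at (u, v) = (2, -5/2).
E = 5;  F = 6;  G = 10

Partials: r_u = (1, 0, 2), r_v = (0, 1, 3). As functions of (u, v):
  E = r_u · r_u = 5,
  F = r_u · r_v = 6,
  G = r_v · r_v = 10.
Evaluating at (u, v) = (2, -5/2): E = 5, F = 6, G = 10.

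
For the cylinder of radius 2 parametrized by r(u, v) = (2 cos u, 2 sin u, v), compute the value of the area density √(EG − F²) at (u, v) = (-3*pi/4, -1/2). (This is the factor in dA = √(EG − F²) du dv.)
√(EG − F²)|_{(-3*pi/4, -1/2)} = 2

E = 4, F = 0, G = 1, so EG − F² = 4. Taking the positive square root: √(EG − F²) = 2. At (u, v) = (-3*pi/4, -1/2): 2.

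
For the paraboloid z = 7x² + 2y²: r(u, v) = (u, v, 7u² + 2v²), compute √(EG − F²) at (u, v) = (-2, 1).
√(EG − F²)|_{(-2, 1)} = 3*sqrt(89)

E = 196*u^2 + 1, F = 56*u*v, G = 16*v^2 + 1; EG − F² = 196*u^2 + 16*v^2 + 1; √(EG − F²) = sqrt(196*u^2 + 16*v^2 + 1). At the given point: 3*sqrt(89).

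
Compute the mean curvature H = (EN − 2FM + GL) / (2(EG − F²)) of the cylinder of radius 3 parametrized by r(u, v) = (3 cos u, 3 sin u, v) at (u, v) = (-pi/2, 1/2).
H = -1/6

With E = 9, F = 0, G = 1, L = -3, M = 0, N = 0, assemble
  H = (EN − 2FM + GL) / (2(EG − F²)) = -1/6.
At (u, v) = (-pi/2, 1/2): H = -1/6.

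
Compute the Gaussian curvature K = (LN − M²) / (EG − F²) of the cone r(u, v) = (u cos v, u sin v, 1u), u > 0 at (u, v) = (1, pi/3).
K = 0

Coefficients of the first fundamental form: E = 2, F = 0, G = u^2.
Coefficients of the second fundamental form: L = 0, M = 0, N = sqrt(2)*u^2/(2*Abs(u)).
Assemble K = (LN − M²)/(EG − F²) = 0. At (u, v) = (1, pi/3): K = 0.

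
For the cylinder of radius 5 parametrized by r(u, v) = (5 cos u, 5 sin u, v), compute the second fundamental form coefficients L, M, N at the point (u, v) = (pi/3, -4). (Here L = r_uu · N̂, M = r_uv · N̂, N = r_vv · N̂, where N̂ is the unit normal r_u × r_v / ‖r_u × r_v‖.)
L = -5;  M = 0;  N = 0

Compute the unit normal N̂(u, v) = (cos(u), sin(u), 0), and the second partials r_uu, r_uv, r_vv. Take dot products:
  L(u, v) = r_uu · N̂ = -5,
  M(u, v) = r_uv · N̂ = 0,
  N(u, v) = r_vv · N̂ = 0.
Evaluating at (u, v) = (pi/3, -4):
  L = -5, M = 0, N = 0.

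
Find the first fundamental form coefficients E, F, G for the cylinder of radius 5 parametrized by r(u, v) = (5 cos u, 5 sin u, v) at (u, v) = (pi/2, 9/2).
E = 25;  F = 0;  G = 1

Partials: r_u = (-5*sin(u), 5*cos(u), 0), r_v = (0, 0, 1). As functions of (u, v):
  E = r_u · r_u = 25,
  F = r_u · r_v = 0,
  G = r_v · r_v = 1.
Evaluating at (u, v) = (pi/2, 9/2): E = 25, F = 0, G = 1.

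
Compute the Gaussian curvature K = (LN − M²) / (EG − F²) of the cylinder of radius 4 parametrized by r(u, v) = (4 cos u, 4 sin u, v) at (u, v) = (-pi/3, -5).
K = 0

Coefficients of the first fundamental form: E = 16, F = 0, G = 1.
Coefficients of the second fundamental form: L = -4, M = 0, N = 0.
Assemble K = (LN − M²)/(EG − F²) = 0. At (u, v) = (-pi/3, -5): K = 0.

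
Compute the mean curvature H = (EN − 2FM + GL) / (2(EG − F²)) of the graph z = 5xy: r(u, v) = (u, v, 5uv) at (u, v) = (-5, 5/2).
H = 12500*sqrt(3129)/9790641

With E = 25*v^2 + 1, F = 25*u*v, G = 25*u^2 + 1, L = 0, M = 5/sqrt(25*u^2 + 25*v^2 + 1), N = 0, assemble
  H = (EN − 2FM + GL) / (2(EG − F²)) = -125*u*v/(25*u^2 + 25*v^2 + 1)^(3/2).
At (u, v) = (-5, 5/2): H = 12500*sqrt(3129)/9790641.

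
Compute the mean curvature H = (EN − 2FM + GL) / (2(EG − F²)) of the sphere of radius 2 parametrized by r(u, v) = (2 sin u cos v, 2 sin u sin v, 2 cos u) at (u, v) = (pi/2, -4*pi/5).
H = -1/2

With E = 4, F = 0, G = 4*sin(u)^2, L = -2*sin(u)/Abs(sin(u)), M = 0, N = -2*sin(u)^3/Abs(sin(u)), assemble
  H = (EN − 2FM + GL) / (2(EG − F²)) = -sin(u)/(2*Abs(sin(u))).
At (u, v) = (pi/2, -4*pi/5): H = -1/2.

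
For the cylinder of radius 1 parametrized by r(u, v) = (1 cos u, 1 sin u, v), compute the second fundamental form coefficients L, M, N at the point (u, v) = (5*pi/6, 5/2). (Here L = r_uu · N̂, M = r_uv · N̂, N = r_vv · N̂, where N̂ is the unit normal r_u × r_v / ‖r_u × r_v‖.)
L = -1;  M = 0;  N = 0

Compute the unit normal N̂(u, v) = (cos(u), sin(u), 0), and the second partials r_uu, r_uv, r_vv. Take dot products:
  L(u, v) = r_uu · N̂ = -1,
  M(u, v) = r_uv · N̂ = 0,
  N(u, v) = r_vv · N̂ = 0.
Evaluating at (u, v) = (5*pi/6, 5/2):
  L = -1, M = 0, N = 0.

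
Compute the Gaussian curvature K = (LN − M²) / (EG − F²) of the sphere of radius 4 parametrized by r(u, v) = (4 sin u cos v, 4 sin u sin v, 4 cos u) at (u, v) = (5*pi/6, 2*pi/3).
K = 1/16

Coefficients of the first fundamental form: E = 16, F = 0, G = 16*sin(u)^2.
Coefficients of the second fundamental form: L = -4*sin(u)/Abs(sin(u)), M = 0, N = -4*sin(u)^3/Abs(sin(u)).
Assemble K = (LN − M²)/(EG − F²) = 1/16. At (u, v) = (5*pi/6, 2*pi/3): K = 1/16.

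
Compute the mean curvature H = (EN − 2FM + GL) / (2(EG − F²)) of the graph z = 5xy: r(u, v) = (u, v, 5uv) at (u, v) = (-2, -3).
H = -375*sqrt(326)/53138

With E = 25*v^2 + 1, F = 25*u*v, G = 25*u^2 + 1, L = 0, M = 5/sqrt(25*u^2 + 25*v^2 + 1), N = 0, assemble
  H = (EN − 2FM + GL) / (2(EG − F²)) = -125*u*v/(25*u^2 + 25*v^2 + 1)^(3/2).
At (u, v) = (-2, -3): H = -375*sqrt(326)/53138.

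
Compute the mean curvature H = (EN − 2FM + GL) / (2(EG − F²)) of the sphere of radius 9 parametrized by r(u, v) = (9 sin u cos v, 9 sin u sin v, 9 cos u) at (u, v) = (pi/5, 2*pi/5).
H = -1/9

With E = 81, F = 0, G = 81*sin(u)^2, L = -9*sin(u)/Abs(sin(u)), M = 0, N = -9*sin(u)^3/Abs(sin(u)), assemble
  H = (EN − 2FM + GL) / (2(EG − F²)) = -sin(u)/(9*Abs(sin(u))).
At (u, v) = (pi/5, 2*pi/5): H = -1/9.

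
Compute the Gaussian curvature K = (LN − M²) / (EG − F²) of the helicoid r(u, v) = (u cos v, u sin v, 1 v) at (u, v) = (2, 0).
K = -1/25

Coefficients of the first fundamental form: E = 1, F = 0, G = u^2 + 1.
Coefficients of the second fundamental form: L = 0, M = -1/sqrt(u^2 + 1), N = 0.
Assemble K = (LN − M²)/(EG − F²) = -1/(u^2 + 1)^2. At (u, v) = (2, 0): K = -1/25.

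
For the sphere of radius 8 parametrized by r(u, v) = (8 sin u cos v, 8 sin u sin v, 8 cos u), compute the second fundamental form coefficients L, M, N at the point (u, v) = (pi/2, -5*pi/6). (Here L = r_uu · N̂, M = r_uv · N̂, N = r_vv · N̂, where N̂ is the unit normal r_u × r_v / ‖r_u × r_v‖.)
L = -8;  M = 0;  N = -8

Compute the unit normal N̂(u, v) = (sin(u)^2*cos(v)/Abs(sin(u)), sin(u)^2*sin(v)/Abs(sin(u)), sin(2*u)/(2*Abs(sin(u)))), and the second partials r_uu, r_uv, r_vv. Take dot products:
  L(u, v) = r_uu · N̂ = -8*sin(u)/Abs(sin(u)),
  M(u, v) = r_uv · N̂ = 0,
  N(u, v) = r_vv · N̂ = -8*sin(u)^3/Abs(sin(u)).
Evaluating at (u, v) = (pi/2, -5*pi/6):
  L = -8, M = 0, N = -8.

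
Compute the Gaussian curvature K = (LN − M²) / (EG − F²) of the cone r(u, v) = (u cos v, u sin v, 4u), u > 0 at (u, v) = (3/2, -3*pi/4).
K = 0

Coefficients of the first fundamental form: E = 17, F = 0, G = u^2.
Coefficients of the second fundamental form: L = 0, M = 0, N = 4*sqrt(17)*u^2/(17*Abs(u)).
Assemble K = (LN − M²)/(EG − F²) = 0. At (u, v) = (3/2, -3*pi/4): K = 0.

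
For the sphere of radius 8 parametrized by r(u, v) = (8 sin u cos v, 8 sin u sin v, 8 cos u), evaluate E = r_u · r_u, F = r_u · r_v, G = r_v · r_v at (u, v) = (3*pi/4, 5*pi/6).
E = 64;  F = 0;  G = 32

Partials: r_u = (8*cos(u)*cos(v), 8*sin(v)*cos(u), -8*sin(u)), r_v = (-8*sin(u)*sin(v), 8*sin(u)*cos(v), 0). As functions of (u, v):
  E = r_u · r_u = 64,
  F = r_u · r_v = 0,
  G = r_v · r_v = 64*sin(u)^2.
Evaluating at (u, v) = (3*pi/4, 5*pi/6): E = 64, F = 0, G = 32.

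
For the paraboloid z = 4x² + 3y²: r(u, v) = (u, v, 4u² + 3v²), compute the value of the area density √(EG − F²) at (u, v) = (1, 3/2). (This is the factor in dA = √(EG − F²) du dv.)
√(EG − F²)|_{(1, 3/2)} = sqrt(146)

E = 64*u^2 + 1, F = 48*u*v, G = 36*v^2 + 1, so EG − F² = 64*u^2 + 36*v^2 + 1. Taking the positive square root: √(EG − F²) = sqrt(64*u^2 + 36*v^2 + 1). At (u, v) = (1, 3/2): sqrt(146).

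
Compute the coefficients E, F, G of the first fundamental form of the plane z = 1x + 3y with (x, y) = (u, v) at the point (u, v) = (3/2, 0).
E = 2;  F = 3;  G = 10

Partials: r_u = (1, 0, 1), r_v = (0, 1, 3). As functions of (u, v):
  E = r_u · r_u = 2,
  F = r_u · r_v = 3,
  G = r_v · r_v = 10.
Evaluating at (u, v) = (3/2, 0): E = 2, F = 3, G = 10.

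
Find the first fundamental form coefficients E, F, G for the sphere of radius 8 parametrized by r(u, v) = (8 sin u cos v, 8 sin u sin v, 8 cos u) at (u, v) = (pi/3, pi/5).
E = 64;  F = 0;  G = 48

Partials: r_u = (8*cos(u)*cos(v), 8*sin(v)*cos(u), -8*sin(u)), r_v = (-8*sin(u)*sin(v), 8*sin(u)*cos(v), 0). As functions of (u, v):
  E = r_u · r_u = 64,
  F = r_u · r_v = 0,
  G = r_v · r_v = 64*sin(u)^2.
Evaluating at (u, v) = (pi/3, pi/5): E = 64, F = 0, G = 48.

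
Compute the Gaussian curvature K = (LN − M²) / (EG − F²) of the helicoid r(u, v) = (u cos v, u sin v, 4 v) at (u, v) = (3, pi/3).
K = -16/625

Coefficients of the first fundamental form: E = 1, F = 0, G = u^2 + 16.
Coefficients of the second fundamental form: L = 0, M = -4/sqrt(u^2 + 16), N = 0.
Assemble K = (LN − M²)/(EG − F²) = -16/(u^2 + 16)^2. At (u, v) = (3, pi/3): K = -16/625.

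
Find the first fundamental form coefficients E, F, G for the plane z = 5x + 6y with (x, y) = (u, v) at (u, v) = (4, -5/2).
E = 26;  F = 30;  G = 37

Partials: r_u = (1, 0, 5), r_v = (0, 1, 6). As functions of (u, v):
  E = r_u · r_u = 26,
  F = r_u · r_v = 30,
  G = r_v · r_v = 37.
Evaluating at (u, v) = (4, -5/2): E = 26, F = 30, G = 37.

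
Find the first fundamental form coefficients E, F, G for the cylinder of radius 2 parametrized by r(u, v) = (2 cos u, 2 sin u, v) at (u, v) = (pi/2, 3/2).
E = 4;  F = 0;  G = 1

Partials: r_u = (-2*sin(u), 2*cos(u), 0), r_v = (0, 0, 1). As functions of (u, v):
  E = r_u · r_u = 4,
  F = r_u · r_v = 0,
  G = r_v · r_v = 1.
Evaluating at (u, v) = (pi/2, 3/2): E = 4, F = 0, G = 1.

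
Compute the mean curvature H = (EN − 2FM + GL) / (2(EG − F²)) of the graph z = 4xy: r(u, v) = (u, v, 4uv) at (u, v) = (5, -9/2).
H = 288*sqrt(29)/21025

With E = 16*v^2 + 1, F = 16*u*v, G = 16*u^2 + 1, L = 0, M = 4/sqrt(16*u^2 + 16*v^2 + 1), N = 0, assemble
  H = (EN − 2FM + GL) / (2(EG − F²)) = -64*u*v/(16*u^2 + 16*v^2 + 1)^(3/2).
At (u, v) = (5, -9/2): H = 288*sqrt(29)/21025.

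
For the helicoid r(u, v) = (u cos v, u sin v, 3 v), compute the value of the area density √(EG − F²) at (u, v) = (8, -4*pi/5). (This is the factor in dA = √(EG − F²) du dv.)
√(EG − F²)|_{(8, -4*pi/5)} = sqrt(73)

E = 1, F = 0, G = u^2 + 9, so EG − F² = u^2 + 9. Taking the positive square root: √(EG − F²) = sqrt(u^2 + 9). At (u, v) = (8, -4*pi/5): sqrt(73).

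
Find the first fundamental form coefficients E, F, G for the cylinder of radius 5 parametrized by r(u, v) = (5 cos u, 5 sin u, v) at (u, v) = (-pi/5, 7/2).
E = 25;  F = 0;  G = 1

Partials: r_u = (-5*sin(u), 5*cos(u), 0), r_v = (0, 0, 1). As functions of (u, v):
  E = r_u · r_u = 25,
  F = r_u · r_v = 0,
  G = r_v · r_v = 1.
Evaluating at (u, v) = (-pi/5, 7/2): E = 25, F = 0, G = 1.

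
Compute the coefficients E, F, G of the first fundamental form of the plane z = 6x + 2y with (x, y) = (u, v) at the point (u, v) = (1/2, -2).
E = 37;  F = 12;  G = 5

Partials: r_u = (1, 0, 6), r_v = (0, 1, 2). As functions of (u, v):
  E = r_u · r_u = 37,
  F = r_u · r_v = 12,
  G = r_v · r_v = 5.
Evaluating at (u, v) = (1/2, -2): E = 37, F = 12, G = 5.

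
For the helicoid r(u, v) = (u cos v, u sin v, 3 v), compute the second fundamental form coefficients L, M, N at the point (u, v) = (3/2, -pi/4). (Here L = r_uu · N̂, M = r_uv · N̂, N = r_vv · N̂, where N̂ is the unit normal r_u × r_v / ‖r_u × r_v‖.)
L = 0;  M = -2*sqrt(5)/5;  N = 0

Compute the unit normal N̂(u, v) = (3*sin(v)/sqrt(u^2 + 9), -3*cos(v)/sqrt(u^2 + 9), u/sqrt(u^2 + 9)), and the second partials r_uu, r_uv, r_vv. Take dot products:
  L(u, v) = r_uu · N̂ = 0,
  M(u, v) = r_uv · N̂ = -3/sqrt(u^2 + 9),
  N(u, v) = r_vv · N̂ = 0.
Evaluating at (u, v) = (3/2, -pi/4):
  L = 0, M = -2*sqrt(5)/5, N = 0.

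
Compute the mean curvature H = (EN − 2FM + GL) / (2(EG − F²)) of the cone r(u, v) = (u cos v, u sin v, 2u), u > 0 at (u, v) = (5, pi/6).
H = sqrt(5)/25

With E = 5, F = 0, G = u^2, L = 0, M = 0, N = 2*sqrt(5)*u^2/(5*Abs(u)), assemble
  H = (EN − 2FM + GL) / (2(EG − F²)) = sqrt(5)/(5*Abs(u)).
At (u, v) = (5, pi/6): H = sqrt(5)/25.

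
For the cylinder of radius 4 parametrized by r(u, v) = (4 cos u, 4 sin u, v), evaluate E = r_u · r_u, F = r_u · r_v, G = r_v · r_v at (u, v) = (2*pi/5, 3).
E = 16;  F = 0;  G = 1

Partials: r_u = (-4*sin(u), 4*cos(u), 0), r_v = (0, 0, 1). As functions of (u, v):
  E = r_u · r_u = 16,
  F = r_u · r_v = 0,
  G = r_v · r_v = 1.
Evaluating at (u, v) = (2*pi/5, 3): E = 16, F = 0, G = 1.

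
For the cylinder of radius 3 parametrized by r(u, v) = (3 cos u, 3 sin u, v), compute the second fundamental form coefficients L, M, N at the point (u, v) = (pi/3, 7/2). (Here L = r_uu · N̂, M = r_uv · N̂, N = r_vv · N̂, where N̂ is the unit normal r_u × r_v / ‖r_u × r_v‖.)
L = -3;  M = 0;  N = 0

Compute the unit normal N̂(u, v) = (cos(u), sin(u), 0), and the second partials r_uu, r_uv, r_vv. Take dot products:
  L(u, v) = r_uu · N̂ = -3,
  M(u, v) = r_uv · N̂ = 0,
  N(u, v) = r_vv · N̂ = 0.
Evaluating at (u, v) = (pi/3, 7/2):
  L = -3, M = 0, N = 0.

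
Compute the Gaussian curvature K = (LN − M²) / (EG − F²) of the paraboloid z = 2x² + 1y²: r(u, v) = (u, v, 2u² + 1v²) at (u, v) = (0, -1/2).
K = 2

Coefficients of the first fundamental form: E = 16*u^2 + 1, F = 8*u*v, G = 4*v^2 + 1.
Coefficients of the second fundamental form: L = 4/sqrt(16*u^2 + 4*v^2 + 1), M = 0, N = 2/sqrt(16*u^2 + 4*v^2 + 1).
Assemble K = (LN − M²)/(EG − F²) = 8/(256*u^4 + 128*u^2*v^2 + 32*u^2 + 16*v^4 + 8*v^2 + 1). At (u, v) = (0, -1/2): K = 2.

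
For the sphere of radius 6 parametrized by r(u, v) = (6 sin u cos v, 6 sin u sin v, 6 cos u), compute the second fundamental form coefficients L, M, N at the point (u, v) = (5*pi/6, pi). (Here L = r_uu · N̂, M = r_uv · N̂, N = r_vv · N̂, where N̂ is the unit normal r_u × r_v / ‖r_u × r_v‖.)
L = -6;  M = 0;  N = -3/2

Compute the unit normal N̂(u, v) = (sin(u)^2*cos(v)/Abs(sin(u)), sin(u)^2*sin(v)/Abs(sin(u)), sin(2*u)/(2*Abs(sin(u)))), and the second partials r_uu, r_uv, r_vv. Take dot products:
  L(u, v) = r_uu · N̂ = -6*sin(u)/Abs(sin(u)),
  M(u, v) = r_uv · N̂ = 0,
  N(u, v) = r_vv · N̂ = -6*sin(u)^3/Abs(sin(u)).
Evaluating at (u, v) = (5*pi/6, pi):
  L = -6, M = 0, N = -3/2.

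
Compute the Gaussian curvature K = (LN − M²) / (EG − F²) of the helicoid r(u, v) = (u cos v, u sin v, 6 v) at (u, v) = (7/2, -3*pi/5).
K = -576/37249

Coefficients of the first fundamental form: E = 1, F = 0, G = u^2 + 36.
Coefficients of the second fundamental form: L = 0, M = -6/sqrt(u^2 + 36), N = 0.
Assemble K = (LN − M²)/(EG − F²) = -36/(u^2 + 36)^2. At (u, v) = (7/2, -3*pi/5): K = -576/37249.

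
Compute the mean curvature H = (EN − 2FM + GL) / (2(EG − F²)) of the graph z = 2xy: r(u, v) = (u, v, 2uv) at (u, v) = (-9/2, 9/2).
H = 162*sqrt(163)/26569

With E = 4*v^2 + 1, F = 4*u*v, G = 4*u^2 + 1, L = 0, M = 2/sqrt(4*u^2 + 4*v^2 + 1), N = 0, assemble
  H = (EN − 2FM + GL) / (2(EG − F²)) = -8*u*v/(4*u^2 + 4*v^2 + 1)^(3/2).
At (u, v) = (-9/2, 9/2): H = 162*sqrt(163)/26569.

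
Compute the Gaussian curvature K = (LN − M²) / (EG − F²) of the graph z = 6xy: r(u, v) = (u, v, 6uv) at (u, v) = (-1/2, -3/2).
K = -36/8281

Coefficients of the first fundamental form: E = 36*v^2 + 1, F = 36*u*v, G = 36*u^2 + 1.
Coefficients of the second fundamental form: L = 0, M = 6/sqrt(36*u^2 + 36*v^2 + 1), N = 0.
Assemble K = (LN − M²)/(EG − F²) = -36/(1296*u^4 + 2592*u^2*v^2 + 72*u^2 + 1296*v^4 + 72*v^2 + 1). At (u, v) = (-1/2, -3/2): K = -36/8281.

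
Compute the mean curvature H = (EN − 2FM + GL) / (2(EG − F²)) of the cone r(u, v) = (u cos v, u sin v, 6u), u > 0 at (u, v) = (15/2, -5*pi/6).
H = 2*sqrt(37)/185

With E = 37, F = 0, G = u^2, L = 0, M = 0, N = 6*sqrt(37)*u^2/(37*Abs(u)), assemble
  H = (EN − 2FM + GL) / (2(EG − F²)) = 3*sqrt(37)/(37*Abs(u)).
At (u, v) = (15/2, -5*pi/6): H = 2*sqrt(37)/185.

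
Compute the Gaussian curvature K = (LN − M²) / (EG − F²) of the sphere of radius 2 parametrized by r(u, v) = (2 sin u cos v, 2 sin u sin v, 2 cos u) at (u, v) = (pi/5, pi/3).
K = 1/4

Coefficients of the first fundamental form: E = 4, F = 0, G = 4*sin(u)^2.
Coefficients of the second fundamental form: L = -2*sin(u)/Abs(sin(u)), M = 0, N = -2*sin(u)^3/Abs(sin(u)).
Assemble K = (LN − M²)/(EG − F²) = 1/4. At (u, v) = (pi/5, pi/3): K = 1/4.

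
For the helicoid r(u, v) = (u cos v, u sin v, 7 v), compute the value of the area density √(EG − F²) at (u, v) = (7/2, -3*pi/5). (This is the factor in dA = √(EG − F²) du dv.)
√(EG − F²)|_{(7/2, -3*pi/5)} = 7*sqrt(5)/2

E = 1, F = 0, G = u^2 + 49, so EG − F² = u^2 + 49. Taking the positive square root: √(EG − F²) = sqrt(u^2 + 49). At (u, v) = (7/2, -3*pi/5): 7*sqrt(5)/2.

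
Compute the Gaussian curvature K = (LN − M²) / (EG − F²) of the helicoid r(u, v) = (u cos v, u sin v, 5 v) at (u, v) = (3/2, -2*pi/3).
K = -400/11881

Coefficients of the first fundamental form: E = 1, F = 0, G = u^2 + 25.
Coefficients of the second fundamental form: L = 0, M = -5/sqrt(u^2 + 25), N = 0.
Assemble K = (LN − M²)/(EG − F²) = -25/(u^2 + 25)^2. At (u, v) = (3/2, -2*pi/3): K = -400/11881.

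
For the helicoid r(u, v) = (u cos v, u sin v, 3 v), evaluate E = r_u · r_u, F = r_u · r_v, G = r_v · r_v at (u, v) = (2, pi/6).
E = 1;  F = 0;  G = 13

Partials: r_u = (cos(v), sin(v), 0), r_v = (-u*sin(v), u*cos(v), 3). As functions of (u, v):
  E = r_u · r_u = 1,
  F = r_u · r_v = 0,
  G = r_v · r_v = u^2 + 9.
Evaluating at (u, v) = (2, pi/6): E = 1, F = 0, G = 13.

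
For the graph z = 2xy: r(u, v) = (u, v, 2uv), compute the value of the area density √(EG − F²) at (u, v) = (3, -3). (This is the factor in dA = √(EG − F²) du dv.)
√(EG − F²)|_{(3, -3)} = sqrt(73)

E = 4*v^2 + 1, F = 4*u*v, G = 4*u^2 + 1, so EG − F² = 4*u^2 + 4*v^2 + 1. Taking the positive square root: √(EG − F²) = sqrt(4*u^2 + 4*v^2 + 1). At (u, v) = (3, -3): sqrt(73).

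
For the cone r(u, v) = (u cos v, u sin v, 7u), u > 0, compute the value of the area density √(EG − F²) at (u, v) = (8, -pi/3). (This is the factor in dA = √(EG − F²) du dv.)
√(EG − F²)|_{(8, -pi/3)} = 40*sqrt(2)

E = 50, F = 0, G = u^2, so EG − F² = 50*u^2. Taking the positive square root: √(EG − F²) = 5*sqrt(2)*Abs(u). At (u, v) = (8, -pi/3): 40*sqrt(2).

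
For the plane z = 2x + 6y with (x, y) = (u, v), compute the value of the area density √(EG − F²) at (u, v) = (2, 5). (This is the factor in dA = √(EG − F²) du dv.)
√(EG − F²)|_{(2, 5)} = sqrt(41)

E = 5, F = 12, G = 37, so EG − F² = 41. Taking the positive square root: √(EG − F²) = sqrt(41). At (u, v) = (2, 5): sqrt(41).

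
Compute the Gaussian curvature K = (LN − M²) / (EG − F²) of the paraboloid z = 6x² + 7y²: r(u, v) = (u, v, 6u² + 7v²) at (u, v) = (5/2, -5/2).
K = 42/1129969

Coefficients of the first fundamental form: E = 144*u^2 + 1, F = 168*u*v, G = 196*v^2 + 1.
Coefficients of the second fundamental form: L = 12/sqrt(144*u^2 + 196*v^2 + 1), M = 0, N = 14/sqrt(144*u^2 + 196*v^2 + 1).
Assemble K = (LN − M²)/(EG − F²) = 168/(20736*u^4 + 56448*u^2*v^2 + 288*u^2 + 38416*v^4 + 392*v^2 + 1). At (u, v) = (5/2, -5/2): K = 42/1129969.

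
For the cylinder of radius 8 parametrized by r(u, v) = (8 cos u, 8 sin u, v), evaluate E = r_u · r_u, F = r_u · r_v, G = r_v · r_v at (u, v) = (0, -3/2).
E = 64;  F = 0;  G = 1

Partials: r_u = (-8*sin(u), 8*cos(u), 0), r_v = (0, 0, 1). As functions of (u, v):
  E = r_u · r_u = 64,
  F = r_u · r_v = 0,
  G = r_v · r_v = 1.
Evaluating at (u, v) = (0, -3/2): E = 64, F = 0, G = 1.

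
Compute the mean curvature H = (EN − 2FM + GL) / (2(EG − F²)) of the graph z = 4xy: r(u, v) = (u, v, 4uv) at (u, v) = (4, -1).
H = 256*sqrt(273)/74529

With E = 16*v^2 + 1, F = 16*u*v, G = 16*u^2 + 1, L = 0, M = 4/sqrt(16*u^2 + 16*v^2 + 1), N = 0, assemble
  H = (EN − 2FM + GL) / (2(EG − F²)) = -64*u*v/(16*u^2 + 16*v^2 + 1)^(3/2).
At (u, v) = (4, -1): H = 256*sqrt(273)/74529.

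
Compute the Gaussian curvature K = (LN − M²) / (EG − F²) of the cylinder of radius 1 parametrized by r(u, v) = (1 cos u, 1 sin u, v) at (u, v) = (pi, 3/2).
K = 0

Coefficients of the first fundamental form: E = 1, F = 0, G = 1.
Coefficients of the second fundamental form: L = -1, M = 0, N = 0.
Assemble K = (LN − M²)/(EG − F²) = 0. At (u, v) = (pi, 3/2): K = 0.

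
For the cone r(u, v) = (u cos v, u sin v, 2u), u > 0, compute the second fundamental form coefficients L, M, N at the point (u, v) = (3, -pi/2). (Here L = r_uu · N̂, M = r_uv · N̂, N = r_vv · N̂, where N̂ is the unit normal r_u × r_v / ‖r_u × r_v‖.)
L = 0;  M = 0;  N = 6*sqrt(5)/5

Compute the unit normal N̂(u, v) = (-2*sqrt(5)*u*cos(v)/(5*Abs(u)), -2*sqrt(5)*u*sin(v)/(5*Abs(u)), sqrt(5)*u/(5*Abs(u))), and the second partials r_uu, r_uv, r_vv. Take dot products:
  L(u, v) = r_uu · N̂ = 0,
  M(u, v) = r_uv · N̂ = 0,
  N(u, v) = r_vv · N̂ = 2*sqrt(5)*u^2/(5*Abs(u)).
Evaluating at (u, v) = (3, -pi/2):
  L = 0, M = 0, N = 6*sqrt(5)/5.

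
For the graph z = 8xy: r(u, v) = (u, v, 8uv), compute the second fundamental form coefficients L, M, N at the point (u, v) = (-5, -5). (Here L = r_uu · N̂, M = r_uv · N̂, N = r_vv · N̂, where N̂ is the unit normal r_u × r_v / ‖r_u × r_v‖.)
L = 0;  M = 8*sqrt(3201)/3201;  N = 0

Compute the unit normal N̂(u, v) = (-8*v/sqrt(64*u^2 + 64*v^2 + 1), -8*u/sqrt(64*u^2 + 64*v^2 + 1), 1/sqrt(64*u^2 + 64*v^2 + 1)), and the second partials r_uu, r_uv, r_vv. Take dot products:
  L(u, v) = r_uu · N̂ = 0,
  M(u, v) = r_uv · N̂ = 8/sqrt(64*u^2 + 64*v^2 + 1),
  N(u, v) = r_vv · N̂ = 0.
Evaluating at (u, v) = (-5, -5):
  L = 0, M = 8*sqrt(3201)/3201, N = 0.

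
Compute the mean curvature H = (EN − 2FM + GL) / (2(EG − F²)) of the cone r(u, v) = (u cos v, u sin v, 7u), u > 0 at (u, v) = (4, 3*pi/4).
H = 7*sqrt(2)/80

With E = 50, F = 0, G = u^2, L = 0, M = 0, N = 7*sqrt(2)*u^2/(10*Abs(u)), assemble
  H = (EN − 2FM + GL) / (2(EG − F²)) = 7*sqrt(2)/(20*Abs(u)).
At (u, v) = (4, 3*pi/4): H = 7*sqrt(2)/80.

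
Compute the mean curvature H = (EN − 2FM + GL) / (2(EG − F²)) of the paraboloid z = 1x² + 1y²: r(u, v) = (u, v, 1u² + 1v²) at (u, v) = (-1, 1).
H = 10/27

With E = 4*u^2 + 1, F = 4*u*v, G = 4*v^2 + 1, L = 2/sqrt(4*u^2 + 4*v^2 + 1), M = 0, N = 2/sqrt(4*u^2 + 4*v^2 + 1), assemble
  H = (EN − 2FM + GL) / (2(EG − F²)) = 2*(2*u^2 + 2*v^2 + 1)/(4*u^2 + 4*v^2 + 1)^(3/2).
At (u, v) = (-1, 1): H = 10/27.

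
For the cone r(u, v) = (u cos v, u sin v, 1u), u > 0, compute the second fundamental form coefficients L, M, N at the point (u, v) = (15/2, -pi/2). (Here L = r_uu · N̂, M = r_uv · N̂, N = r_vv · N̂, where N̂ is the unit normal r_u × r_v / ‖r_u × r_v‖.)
L = 0;  M = 0;  N = 15*sqrt(2)/4

Compute the unit normal N̂(u, v) = (-sqrt(2)*u*cos(v)/(2*Abs(u)), -sqrt(2)*u*sin(v)/(2*Abs(u)), sqrt(2)*u/(2*Abs(u))), and the second partials r_uu, r_uv, r_vv. Take dot products:
  L(u, v) = r_uu · N̂ = 0,
  M(u, v) = r_uv · N̂ = 0,
  N(u, v) = r_vv · N̂ = sqrt(2)*u^2/(2*Abs(u)).
Evaluating at (u, v) = (15/2, -pi/2):
  L = 0, M = 0, N = 15*sqrt(2)/4.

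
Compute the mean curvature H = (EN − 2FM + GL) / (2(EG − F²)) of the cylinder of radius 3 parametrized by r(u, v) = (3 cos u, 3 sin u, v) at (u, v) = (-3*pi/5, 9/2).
H = -1/6

With E = 9, F = 0, G = 1, L = -3, M = 0, N = 0, assemble
  H = (EN − 2FM + GL) / (2(EG − F²)) = -1/6.
At (u, v) = (-3*pi/5, 9/2): H = -1/6.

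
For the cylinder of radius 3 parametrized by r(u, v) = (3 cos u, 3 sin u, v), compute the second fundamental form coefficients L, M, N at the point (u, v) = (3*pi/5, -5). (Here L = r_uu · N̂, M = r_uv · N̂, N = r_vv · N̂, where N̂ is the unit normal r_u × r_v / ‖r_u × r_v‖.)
L = -3;  M = 0;  N = 0

Compute the unit normal N̂(u, v) = (cos(u), sin(u), 0), and the second partials r_uu, r_uv, r_vv. Take dot products:
  L(u, v) = r_uu · N̂ = -3,
  M(u, v) = r_uv · N̂ = 0,
  N(u, v) = r_vv · N̂ = 0.
Evaluating at (u, v) = (3*pi/5, -5):
  L = -3, M = 0, N = 0.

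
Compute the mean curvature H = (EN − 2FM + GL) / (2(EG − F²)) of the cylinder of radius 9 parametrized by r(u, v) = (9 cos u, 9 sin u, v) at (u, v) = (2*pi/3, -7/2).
H = -1/18

With E = 81, F = 0, G = 1, L = -9, M = 0, N = 0, assemble
  H = (EN − 2FM + GL) / (2(EG − F²)) = -1/18.
At (u, v) = (2*pi/3, -7/2): H = -1/18.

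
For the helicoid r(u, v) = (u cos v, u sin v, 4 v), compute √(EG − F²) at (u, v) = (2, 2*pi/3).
√(EG − F²)|_{(2, 2*pi/3)} = 2*sqrt(5)

E = 1, F = 0, G = u^2 + 16; EG − F² = u^2 + 16; √(EG − F²) = sqrt(u^2 + 16). At the given point: 2*sqrt(5).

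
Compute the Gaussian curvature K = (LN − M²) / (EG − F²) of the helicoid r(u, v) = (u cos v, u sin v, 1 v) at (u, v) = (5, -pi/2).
K = -1/676

Coefficients of the first fundamental form: E = 1, F = 0, G = u^2 + 1.
Coefficients of the second fundamental form: L = 0, M = -1/sqrt(u^2 + 1), N = 0.
Assemble K = (LN − M²)/(EG − F²) = -1/(u^2 + 1)^2. At (u, v) = (5, -pi/2): K = -1/676.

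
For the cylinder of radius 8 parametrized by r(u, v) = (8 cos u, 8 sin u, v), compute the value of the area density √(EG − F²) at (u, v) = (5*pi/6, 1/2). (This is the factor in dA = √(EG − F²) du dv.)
√(EG − F²)|_{(5*pi/6, 1/2)} = 8

E = 64, F = 0, G = 1, so EG − F² = 64. Taking the positive square root: √(EG − F²) = 8. At (u, v) = (5*pi/6, 1/2): 8.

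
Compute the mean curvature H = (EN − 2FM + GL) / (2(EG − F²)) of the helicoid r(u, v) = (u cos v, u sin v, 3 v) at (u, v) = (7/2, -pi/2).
H = 0

With E = 1, F = 0, G = u^2 + 9, L = 0, M = -3/sqrt(u^2 + 9), N = 0, assemble
  H = (EN − 2FM + GL) / (2(EG − F²)) = 0.
At (u, v) = (7/2, -pi/2): H = 0.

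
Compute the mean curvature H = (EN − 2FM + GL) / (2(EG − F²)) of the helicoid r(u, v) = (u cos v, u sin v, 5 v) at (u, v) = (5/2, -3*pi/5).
H = 0

With E = 1, F = 0, G = u^2 + 25, L = 0, M = -5/sqrt(u^2 + 25), N = 0, assemble
  H = (EN − 2FM + GL) / (2(EG − F²)) = 0.
At (u, v) = (5/2, -3*pi/5): H = 0.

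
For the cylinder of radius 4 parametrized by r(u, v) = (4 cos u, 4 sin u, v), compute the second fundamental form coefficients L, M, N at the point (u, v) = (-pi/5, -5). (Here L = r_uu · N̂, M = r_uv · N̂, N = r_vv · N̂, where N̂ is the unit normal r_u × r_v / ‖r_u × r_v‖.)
L = -4;  M = 0;  N = 0

Compute the unit normal N̂(u, v) = (cos(u), sin(u), 0), and the second partials r_uu, r_uv, r_vv. Take dot products:
  L(u, v) = r_uu · N̂ = -4,
  M(u, v) = r_uv · N̂ = 0,
  N(u, v) = r_vv · N̂ = 0.
Evaluating at (u, v) = (-pi/5, -5):
  L = -4, M = 0, N = 0.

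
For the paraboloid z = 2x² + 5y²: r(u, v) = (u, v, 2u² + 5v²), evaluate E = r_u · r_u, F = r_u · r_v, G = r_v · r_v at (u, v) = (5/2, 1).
E = 101;  F = 100;  G = 101

Partials: r_u = (1, 0, 4*u), r_v = (0, 1, 10*v). As functions of (u, v):
  E = r_u · r_u = 16*u^2 + 1,
  F = r_u · r_v = 40*u*v,
  G = r_v · r_v = 100*v^2 + 1.
Evaluating at (u, v) = (5/2, 1): E = 101, F = 100, G = 101.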